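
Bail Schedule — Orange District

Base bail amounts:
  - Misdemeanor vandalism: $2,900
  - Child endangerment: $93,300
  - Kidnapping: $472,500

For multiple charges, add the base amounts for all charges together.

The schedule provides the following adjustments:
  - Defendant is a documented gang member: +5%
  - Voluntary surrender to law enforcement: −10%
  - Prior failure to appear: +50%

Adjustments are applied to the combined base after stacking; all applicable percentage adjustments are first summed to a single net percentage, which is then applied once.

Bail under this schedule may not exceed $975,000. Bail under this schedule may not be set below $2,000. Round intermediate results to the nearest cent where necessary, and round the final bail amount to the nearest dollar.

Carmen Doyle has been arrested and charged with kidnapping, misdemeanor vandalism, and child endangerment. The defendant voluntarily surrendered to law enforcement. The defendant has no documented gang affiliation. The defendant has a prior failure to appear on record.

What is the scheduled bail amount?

Base amounts from the schedule: kidnapping $472,500; misdemeanor vandalism $2,900; child endangerment $93,300.
Stacking rule: sum of all bases. $472,500 + $2,900 + $93,300 = $568,700.
Net percentage adjustment: −10% +50% = +40%. $568,700 × 1.4 = $796,180.
$796,180 is within the $975,000 maximum.
$796,180 is at or above the $2,000 minimum.

$796,180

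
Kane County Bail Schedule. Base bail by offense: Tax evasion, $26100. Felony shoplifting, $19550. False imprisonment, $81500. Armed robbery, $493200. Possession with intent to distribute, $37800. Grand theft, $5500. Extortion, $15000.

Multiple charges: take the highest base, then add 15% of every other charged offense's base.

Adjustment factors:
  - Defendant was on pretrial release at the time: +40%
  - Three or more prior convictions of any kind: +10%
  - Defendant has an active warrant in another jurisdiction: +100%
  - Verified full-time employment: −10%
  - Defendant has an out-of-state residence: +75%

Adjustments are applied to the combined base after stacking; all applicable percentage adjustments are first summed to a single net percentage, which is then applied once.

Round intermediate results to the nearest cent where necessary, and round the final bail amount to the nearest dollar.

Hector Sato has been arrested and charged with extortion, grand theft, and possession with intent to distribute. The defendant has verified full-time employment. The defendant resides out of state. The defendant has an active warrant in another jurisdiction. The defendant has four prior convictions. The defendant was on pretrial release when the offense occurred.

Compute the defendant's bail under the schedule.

$128756

Base amounts from the schedule: extortion $15000; grand theft $5500; possession with intent to distribute $37800.
Stacking rule: highest base plus 15% of each additional charge. Highest is possession with intent to distribute at $37800. Additional: $15000 × 15% = $2250; $5500 × 15% = $825. Combined base = $37800 + $3075 = $40875.
Net percentage adjustment: +40% +10% +100% −10% +75% = +215%. $40875 × 3.15 = $128756.25.
Rounded to the nearest dollar: $128756.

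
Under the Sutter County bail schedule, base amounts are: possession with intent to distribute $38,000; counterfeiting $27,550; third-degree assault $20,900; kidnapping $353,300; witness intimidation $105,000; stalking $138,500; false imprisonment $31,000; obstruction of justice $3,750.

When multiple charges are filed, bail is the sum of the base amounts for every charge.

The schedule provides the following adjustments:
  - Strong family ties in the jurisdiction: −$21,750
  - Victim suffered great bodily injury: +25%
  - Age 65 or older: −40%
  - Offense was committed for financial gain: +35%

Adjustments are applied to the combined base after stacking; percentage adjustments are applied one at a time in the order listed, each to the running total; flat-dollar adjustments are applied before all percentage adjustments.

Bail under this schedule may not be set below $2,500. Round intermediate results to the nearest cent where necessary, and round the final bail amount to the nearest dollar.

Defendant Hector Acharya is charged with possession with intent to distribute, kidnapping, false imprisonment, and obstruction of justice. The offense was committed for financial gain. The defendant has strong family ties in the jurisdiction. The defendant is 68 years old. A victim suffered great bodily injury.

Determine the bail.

Base amounts from the schedule: possession with intent to distribute $38,000; kidnapping $353,300; false imprisonment $31,000; obstruction of justice $3,750.
Stacking rule: sum of all bases. $38,000 + $353,300 + $31,000 + $3,750 = $426,050.
Strong family ties in the jurisdiction (−$21,750 flat): $426,050 − $21,750 = $404,300.
Victim suffered great bodily injury (+25%): $404,300 × 1.25 = $505,375.
Age 65 or older (−40%): $505,375 × 0.6 = $303,225.
Offense was committed for financial gain (+35%): $303,225 × 1.35 = $409,353.75.
$409,353.75 is at or above the $2,500 minimum.
Rounded to the nearest dollar: $409,354.

$409,354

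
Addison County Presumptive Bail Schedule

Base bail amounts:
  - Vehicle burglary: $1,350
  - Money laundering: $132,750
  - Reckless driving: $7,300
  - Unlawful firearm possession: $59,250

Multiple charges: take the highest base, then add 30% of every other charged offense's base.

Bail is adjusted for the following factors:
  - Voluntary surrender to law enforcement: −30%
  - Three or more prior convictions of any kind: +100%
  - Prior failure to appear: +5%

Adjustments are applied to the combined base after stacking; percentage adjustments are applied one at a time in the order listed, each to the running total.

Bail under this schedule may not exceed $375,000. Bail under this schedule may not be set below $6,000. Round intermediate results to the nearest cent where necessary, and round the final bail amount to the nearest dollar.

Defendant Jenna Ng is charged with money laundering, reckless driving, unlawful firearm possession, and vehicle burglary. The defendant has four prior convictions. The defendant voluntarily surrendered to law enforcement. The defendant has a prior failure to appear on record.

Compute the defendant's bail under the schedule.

$225,086

Base amounts from the schedule: money laundering $132,750; reckless driving $7,300; unlawful firearm possession $59,250; vehicle burglary $1,350.
Stacking rule: highest base plus 30% of each additional charge. Highest is money laundering at $132,750. Additional: $7,300 × 30% = $2,190; $59,250 × 30% = $17,775; $1,350 × 30% = $405. Combined base = $132,750 + $20,370 = $153,120.
Voluntary surrender to law enforcement (−30%): $153,120 × 0.7 = $107,184.
Three or more prior convictions of any kind (+100%): $107,184 × 2 = $214,368.
Prior failure to appear (+5%): $214,368 × 1.05 = $225,086.40.
$225,086.40 is within the $375,000 maximum.
$225,086.40 is at or above the $6,000 minimum.
Rounded to the nearest dollar: $225,086.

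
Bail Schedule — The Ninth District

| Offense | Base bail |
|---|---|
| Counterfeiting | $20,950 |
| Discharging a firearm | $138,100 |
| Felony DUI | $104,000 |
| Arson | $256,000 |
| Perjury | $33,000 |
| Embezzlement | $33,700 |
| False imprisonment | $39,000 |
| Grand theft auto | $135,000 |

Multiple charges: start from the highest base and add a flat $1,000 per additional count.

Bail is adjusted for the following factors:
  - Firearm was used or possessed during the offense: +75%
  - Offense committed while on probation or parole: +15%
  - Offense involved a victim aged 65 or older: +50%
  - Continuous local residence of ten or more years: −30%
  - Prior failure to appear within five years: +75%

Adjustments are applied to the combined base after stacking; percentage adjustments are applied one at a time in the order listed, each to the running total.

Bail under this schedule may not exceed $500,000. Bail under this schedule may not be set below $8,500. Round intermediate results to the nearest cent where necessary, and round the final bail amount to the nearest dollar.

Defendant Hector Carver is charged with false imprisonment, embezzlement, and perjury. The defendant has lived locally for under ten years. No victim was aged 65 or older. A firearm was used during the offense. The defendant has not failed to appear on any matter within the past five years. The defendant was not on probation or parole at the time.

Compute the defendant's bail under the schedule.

Base amounts from the schedule: false imprisonment $39,000; embezzlement $33,700; perjury $33,000.
Stacking rule: highest base plus $1,000 per additional charge. Highest is false imprisonment at $39,000; 2 additional charges → +$2,000. Combined base = $41,000.
Firearm was used or possessed during the offense (+75%): $41,000 × 1.75 = $71,750.
$71,750 is within the $500,000 maximum.
$71,750 is at or above the $8,500 minimum.

$71,750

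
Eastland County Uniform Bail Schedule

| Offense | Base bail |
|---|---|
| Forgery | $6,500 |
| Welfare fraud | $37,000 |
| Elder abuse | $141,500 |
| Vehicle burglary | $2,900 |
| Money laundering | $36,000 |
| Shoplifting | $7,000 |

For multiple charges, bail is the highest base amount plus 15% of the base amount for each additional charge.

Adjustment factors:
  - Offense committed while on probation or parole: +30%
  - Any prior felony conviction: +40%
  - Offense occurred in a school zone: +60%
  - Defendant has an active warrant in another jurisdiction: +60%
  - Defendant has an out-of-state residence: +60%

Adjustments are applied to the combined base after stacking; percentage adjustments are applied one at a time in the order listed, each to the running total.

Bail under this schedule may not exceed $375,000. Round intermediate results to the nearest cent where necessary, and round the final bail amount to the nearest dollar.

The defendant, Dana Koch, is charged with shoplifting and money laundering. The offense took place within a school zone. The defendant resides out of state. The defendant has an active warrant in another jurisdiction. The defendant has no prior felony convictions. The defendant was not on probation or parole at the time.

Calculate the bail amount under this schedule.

$151,757

Base amounts from the schedule: shoplifting $7,000; money laundering $36,000.
Stacking rule: highest base plus 15% of each additional charge. Highest is money laundering at $36,000. Additional: $7,000 × 15% = $1,050. Combined base = $36,000 + $1,050 = $37,050.
Offense occurred in a school zone (+60%): $37,050 × 1.6 = $59,280.
Defendant has an active warrant in another jurisdiction (+60%): $59,280 × 1.6 = $94,848.
Defendant has an out-of-state residence (+60%): $94,848 × 1.6 = $151,756.80.
$151,756.80 is within the $375,000 maximum.
Rounded to the nearest dollar: $151,757.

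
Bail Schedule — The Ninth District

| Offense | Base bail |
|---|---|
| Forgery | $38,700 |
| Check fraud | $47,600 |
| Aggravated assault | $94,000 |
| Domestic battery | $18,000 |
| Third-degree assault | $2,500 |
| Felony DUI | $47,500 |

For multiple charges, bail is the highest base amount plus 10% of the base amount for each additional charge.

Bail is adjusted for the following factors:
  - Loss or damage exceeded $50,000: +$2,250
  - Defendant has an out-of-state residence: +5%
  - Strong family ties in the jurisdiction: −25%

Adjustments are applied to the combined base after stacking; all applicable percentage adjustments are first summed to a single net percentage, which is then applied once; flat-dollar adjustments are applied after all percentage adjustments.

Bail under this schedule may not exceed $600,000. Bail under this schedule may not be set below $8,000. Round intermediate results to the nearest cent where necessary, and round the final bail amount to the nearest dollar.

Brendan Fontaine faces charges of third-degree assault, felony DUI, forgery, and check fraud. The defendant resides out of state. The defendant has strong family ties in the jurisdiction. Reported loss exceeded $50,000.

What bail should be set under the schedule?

$47,426

Base amounts from the schedule: third-degree assault $2,500; felony DUI $47,500; forgery $38,700; check fraud $47,600.
Stacking rule: highest base plus 10% of each additional charge. Highest is check fraud at $47,600. Additional: $2,500 × 10% = $250; $47,500 × 10% = $4,750; $38,700 × 10% = $3,870. Combined base = $47,600 + $8,870 = $56,470.
Net percentage adjustment: +5% −25% = −20%. $56,470 × 0.8 = $45,176.
Loss or damage exceeded $50,000 (+$2,250 flat): $45,176 + $2,250 = $47,426.
$47,426 is within the $600,000 maximum.
$47,426 is at or above the $8,000 minimum.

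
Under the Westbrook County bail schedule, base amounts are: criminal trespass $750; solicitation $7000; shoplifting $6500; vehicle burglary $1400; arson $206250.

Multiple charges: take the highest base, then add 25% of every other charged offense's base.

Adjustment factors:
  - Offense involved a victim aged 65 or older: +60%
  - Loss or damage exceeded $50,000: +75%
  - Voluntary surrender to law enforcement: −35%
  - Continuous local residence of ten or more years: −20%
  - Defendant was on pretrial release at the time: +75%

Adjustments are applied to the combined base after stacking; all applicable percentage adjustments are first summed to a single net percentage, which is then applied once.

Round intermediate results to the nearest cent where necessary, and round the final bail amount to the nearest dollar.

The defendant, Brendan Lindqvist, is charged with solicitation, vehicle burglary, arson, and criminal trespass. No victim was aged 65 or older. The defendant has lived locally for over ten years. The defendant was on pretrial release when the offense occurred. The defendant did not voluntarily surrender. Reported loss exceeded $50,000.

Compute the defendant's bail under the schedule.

Base amounts from the schedule: solicitation $7000; vehicle burglary $1400; arson $206250; criminal trespass $750.
Stacking rule: highest base plus 25% of each additional charge. Highest is arson at $206250. Additional: $7000 × 25% = $1750; $1400 × 25% = $350; $750 × 25% = $187.50. Combined base = $206250 + $2287.50 = $208537.50.
Net percentage adjustment: +75% −20% +75% = +130%. $208537.50 × 2.3 = $479636.25.
Rounded to the nearest dollar: $479636.

$479636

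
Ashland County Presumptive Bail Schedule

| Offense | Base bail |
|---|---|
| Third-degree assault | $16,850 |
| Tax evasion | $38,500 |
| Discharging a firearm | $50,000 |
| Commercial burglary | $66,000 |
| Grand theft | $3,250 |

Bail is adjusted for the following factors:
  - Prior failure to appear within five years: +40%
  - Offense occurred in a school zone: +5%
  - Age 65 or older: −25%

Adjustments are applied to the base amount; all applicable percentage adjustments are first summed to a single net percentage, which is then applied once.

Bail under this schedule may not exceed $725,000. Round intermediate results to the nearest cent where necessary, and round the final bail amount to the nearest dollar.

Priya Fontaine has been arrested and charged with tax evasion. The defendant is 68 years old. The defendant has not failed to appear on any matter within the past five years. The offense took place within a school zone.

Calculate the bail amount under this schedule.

Base amounts from the schedule: tax evasion $38,500.
Single charge. Combined base = $38,500.
Net percentage adjustment: +5% −25% = −20%. $38,500 × 0.8 = $30,800.
$30,800 is within the $725,000 maximum.

$30,800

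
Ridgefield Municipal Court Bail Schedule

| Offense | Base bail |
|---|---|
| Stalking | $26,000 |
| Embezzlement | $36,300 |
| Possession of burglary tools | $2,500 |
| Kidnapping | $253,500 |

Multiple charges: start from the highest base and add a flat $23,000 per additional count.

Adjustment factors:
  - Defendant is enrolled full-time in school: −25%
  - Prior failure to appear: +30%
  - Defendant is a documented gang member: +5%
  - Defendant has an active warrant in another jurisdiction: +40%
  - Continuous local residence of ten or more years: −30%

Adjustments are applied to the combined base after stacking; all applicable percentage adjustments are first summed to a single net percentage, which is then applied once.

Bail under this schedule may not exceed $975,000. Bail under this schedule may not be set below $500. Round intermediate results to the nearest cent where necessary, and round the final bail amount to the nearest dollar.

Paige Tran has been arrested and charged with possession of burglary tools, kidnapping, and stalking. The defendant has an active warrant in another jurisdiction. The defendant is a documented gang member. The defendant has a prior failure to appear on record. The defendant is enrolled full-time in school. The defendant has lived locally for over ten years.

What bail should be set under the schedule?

Base amounts from the schedule: possession of burglary tools $2,500; kidnapping $253,500; stalking $26,000.
Stacking rule: highest base plus $23,000 per additional charge. Highest is kidnapping at $253,500; 2 additional charges → +$46,000. Combined base = $299,500.
Net percentage adjustment: −25% +30% +5% +40% −30% = +20%. $299,500 × 1.2 = $359,400.
$359,400 is within the $975,000 maximum.
$359,400 is at or above the $500 minimum.

$359,400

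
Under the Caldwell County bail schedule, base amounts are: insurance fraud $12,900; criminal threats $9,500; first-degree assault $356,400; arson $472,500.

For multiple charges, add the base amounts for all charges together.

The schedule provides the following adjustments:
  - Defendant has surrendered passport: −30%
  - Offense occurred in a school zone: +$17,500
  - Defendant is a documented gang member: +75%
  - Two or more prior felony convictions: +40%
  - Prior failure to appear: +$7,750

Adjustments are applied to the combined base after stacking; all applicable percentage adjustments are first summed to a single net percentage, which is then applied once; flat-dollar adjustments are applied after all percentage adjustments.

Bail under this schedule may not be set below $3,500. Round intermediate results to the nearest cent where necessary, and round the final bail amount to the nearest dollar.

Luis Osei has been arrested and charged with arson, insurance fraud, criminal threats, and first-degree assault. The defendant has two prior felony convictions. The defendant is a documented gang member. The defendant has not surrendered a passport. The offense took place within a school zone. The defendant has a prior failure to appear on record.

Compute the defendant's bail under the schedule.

Base amounts from the schedule: arson $472,500; insurance fraud $12,900; criminal threats $9,500; first-degree assault $356,400.
Stacking rule: sum of all bases. $472,500 + $12,900 + $9,500 + $356,400 = $851,300.
Net percentage adjustment: +75% +40% = +115%. $851,300 × 2.15 = $1,830,295.
Offense occurred in a school zone (+$17,500 flat): $1,830,295 + $17,500 = $1,847,795.
Prior failure to appear (+$7,750 flat): $1,847,795 + $7,750 = $1,855,545.
$1,855,545 is at or above the $3,500 minimum.

$1,855,545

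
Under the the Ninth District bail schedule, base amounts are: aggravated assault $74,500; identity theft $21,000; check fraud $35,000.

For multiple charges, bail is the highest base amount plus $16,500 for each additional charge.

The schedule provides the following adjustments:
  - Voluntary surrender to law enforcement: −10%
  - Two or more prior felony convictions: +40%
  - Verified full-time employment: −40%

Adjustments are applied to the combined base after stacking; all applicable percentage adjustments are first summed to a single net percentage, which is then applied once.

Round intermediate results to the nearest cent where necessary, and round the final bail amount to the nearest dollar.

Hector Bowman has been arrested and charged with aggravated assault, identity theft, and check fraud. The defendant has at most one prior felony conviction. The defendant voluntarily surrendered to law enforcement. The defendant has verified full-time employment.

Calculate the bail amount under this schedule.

Base amounts from the schedule: aggravated assault $74,500; identity theft $21,000; check fraud $35,000.
Stacking rule: highest base plus $16,500 per additional charge. Highest is aggravated assault at $74,500; 2 additional charges → +$33,000. Combined base = $107,500.
Net percentage adjustment: −10% −40% = −50%. $107,500 × 0.5 = $53,750.

$53,750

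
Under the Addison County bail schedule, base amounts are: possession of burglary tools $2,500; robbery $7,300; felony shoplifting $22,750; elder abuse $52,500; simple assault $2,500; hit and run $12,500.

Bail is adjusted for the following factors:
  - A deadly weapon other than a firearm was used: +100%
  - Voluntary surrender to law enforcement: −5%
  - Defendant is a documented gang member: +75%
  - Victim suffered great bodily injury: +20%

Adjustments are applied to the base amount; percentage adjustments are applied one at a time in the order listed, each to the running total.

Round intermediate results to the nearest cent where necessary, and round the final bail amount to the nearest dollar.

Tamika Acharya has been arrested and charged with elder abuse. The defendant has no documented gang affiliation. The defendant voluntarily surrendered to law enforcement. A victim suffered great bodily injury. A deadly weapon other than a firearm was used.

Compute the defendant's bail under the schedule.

Base amounts from the schedule: elder abuse $52,500.
Single charge. Combined base = $52,500.
A deadly weapon other than a firearm was used (+100%): $52,500 × 2 = $105,000.
Voluntary surrender to law enforcement (−5%): $105,000 × 0.95 = $99,750.
Victim suffered great bodily injury (+20%): $99,750 × 1.2 = $119,700.

$119,700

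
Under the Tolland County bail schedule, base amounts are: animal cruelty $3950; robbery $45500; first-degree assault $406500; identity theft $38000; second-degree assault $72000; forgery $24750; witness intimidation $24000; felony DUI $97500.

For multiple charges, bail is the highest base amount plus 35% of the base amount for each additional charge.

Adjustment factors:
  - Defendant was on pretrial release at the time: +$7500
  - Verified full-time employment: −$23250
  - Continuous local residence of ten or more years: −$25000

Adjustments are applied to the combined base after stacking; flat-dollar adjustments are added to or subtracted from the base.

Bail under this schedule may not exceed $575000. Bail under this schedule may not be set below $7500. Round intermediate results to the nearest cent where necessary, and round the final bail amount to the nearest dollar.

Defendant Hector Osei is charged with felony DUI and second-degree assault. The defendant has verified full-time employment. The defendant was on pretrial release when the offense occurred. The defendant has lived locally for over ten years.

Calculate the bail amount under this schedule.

Base amounts from the schedule: felony DUI $97500; second-degree assault $72000.
Stacking rule: highest base plus 35% of each additional charge. Highest is felony DUI at $97500. Additional: $72000 × 35% = $25200. Combined base = $97500 + $25200 = $122700.
Defendant was on pretrial release at the time (+$7500 flat): $122700 + $7500 = $130200.
Verified full-time employment (−$23250 flat): $130200 − $23250 = $106950.
Continuous local residence of ten or more years (−$25000 flat): $106950 − $25000 = $81950.
$81950 is within the $575000 maximum.
$81950 is at or above the $7500 minimum.

$81950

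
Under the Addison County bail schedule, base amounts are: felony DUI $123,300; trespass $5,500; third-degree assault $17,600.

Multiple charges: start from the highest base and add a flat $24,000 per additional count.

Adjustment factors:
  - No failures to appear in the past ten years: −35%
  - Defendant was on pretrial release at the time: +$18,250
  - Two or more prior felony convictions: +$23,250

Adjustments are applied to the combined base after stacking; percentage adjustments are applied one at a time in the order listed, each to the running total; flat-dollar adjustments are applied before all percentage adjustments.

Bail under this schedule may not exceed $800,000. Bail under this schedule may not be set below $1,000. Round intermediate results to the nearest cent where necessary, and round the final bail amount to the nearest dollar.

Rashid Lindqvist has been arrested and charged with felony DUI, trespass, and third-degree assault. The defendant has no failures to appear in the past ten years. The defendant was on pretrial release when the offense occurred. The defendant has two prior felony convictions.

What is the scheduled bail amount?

$138,320

Base amounts from the schedule: felony DUI $123,300; trespass $5,500; third-degree assault $17,600.
Stacking rule: highest base plus $24,000 per additional charge. Highest is felony DUI at $123,300; 2 additional charges → +$48,000. Combined base = $171,300.
Defendant was on pretrial release at the time (+$18,250 flat): $171,300 + $18,250 = $189,550.
Two or more prior felony convictions (+$23,250 flat): $189,550 + $23,250 = $212,800.
No failures to appear in the past ten years (−35%): $212,800 × 0.65 = $138,320.
$138,320 is within the $800,000 maximum.
$138,320 is at or above the $1,000 minimum.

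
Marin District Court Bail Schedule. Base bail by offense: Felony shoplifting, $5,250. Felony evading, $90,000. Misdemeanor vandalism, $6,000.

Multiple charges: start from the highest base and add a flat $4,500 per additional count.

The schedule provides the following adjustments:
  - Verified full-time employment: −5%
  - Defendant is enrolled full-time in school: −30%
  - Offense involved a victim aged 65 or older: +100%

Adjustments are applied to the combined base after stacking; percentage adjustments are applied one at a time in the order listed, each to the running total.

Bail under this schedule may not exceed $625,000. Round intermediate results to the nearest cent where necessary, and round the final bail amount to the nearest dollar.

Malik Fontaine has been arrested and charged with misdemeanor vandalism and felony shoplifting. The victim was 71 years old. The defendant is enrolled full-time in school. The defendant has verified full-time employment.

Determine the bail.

$13,965

Base amounts from the schedule: misdemeanor vandalism $6,000; felony shoplifting $5,250.
Stacking rule: highest base plus $4,500 per additional charge. Highest is misdemeanor vandalism at $6,000; 1 additional charge → +$4,500. Combined base = $10,500.
Verified full-time employment (−5%): $10,500 × 0.95 = $9,975.
Defendant is enrolled full-time in school (−30%): $9,975 × 0.7 = $6,982.50.
Offense involved a victim aged 65 or older (+100%): $6,982.50 × 2 = $13,965.
$13,965 is within the $625,000 maximum.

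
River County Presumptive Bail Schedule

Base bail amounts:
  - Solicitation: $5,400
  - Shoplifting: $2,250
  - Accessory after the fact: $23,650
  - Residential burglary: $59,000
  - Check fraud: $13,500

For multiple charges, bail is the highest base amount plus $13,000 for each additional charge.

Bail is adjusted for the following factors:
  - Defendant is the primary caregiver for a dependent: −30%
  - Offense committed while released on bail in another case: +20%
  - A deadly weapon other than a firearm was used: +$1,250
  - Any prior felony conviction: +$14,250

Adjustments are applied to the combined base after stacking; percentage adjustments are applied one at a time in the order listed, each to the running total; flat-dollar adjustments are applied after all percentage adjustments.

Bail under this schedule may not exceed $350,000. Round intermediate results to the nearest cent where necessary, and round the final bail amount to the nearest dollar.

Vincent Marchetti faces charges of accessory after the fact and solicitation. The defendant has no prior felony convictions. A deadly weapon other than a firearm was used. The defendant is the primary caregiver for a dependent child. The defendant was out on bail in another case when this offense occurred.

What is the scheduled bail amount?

Base amounts from the schedule: accessory after the fact $23,650; solicitation $5,400.
Stacking rule: highest base plus $13,000 per additional charge. Highest is accessory after the fact at $23,650; 1 additional charge → +$13,000. Combined base = $36,650.
Defendant is the primary caregiver for a dependent (−30%): $36,650 × 0.7 = $25,655.
Offense committed while released on bail in another case (+20%): $25,655 × 1.2 = $30,786.
A deadly weapon other than a firearm was used (+$1,250 flat): $30,786 + $1,250 = $32,036.
$32,036 is within the $350,000 maximum.

$32,036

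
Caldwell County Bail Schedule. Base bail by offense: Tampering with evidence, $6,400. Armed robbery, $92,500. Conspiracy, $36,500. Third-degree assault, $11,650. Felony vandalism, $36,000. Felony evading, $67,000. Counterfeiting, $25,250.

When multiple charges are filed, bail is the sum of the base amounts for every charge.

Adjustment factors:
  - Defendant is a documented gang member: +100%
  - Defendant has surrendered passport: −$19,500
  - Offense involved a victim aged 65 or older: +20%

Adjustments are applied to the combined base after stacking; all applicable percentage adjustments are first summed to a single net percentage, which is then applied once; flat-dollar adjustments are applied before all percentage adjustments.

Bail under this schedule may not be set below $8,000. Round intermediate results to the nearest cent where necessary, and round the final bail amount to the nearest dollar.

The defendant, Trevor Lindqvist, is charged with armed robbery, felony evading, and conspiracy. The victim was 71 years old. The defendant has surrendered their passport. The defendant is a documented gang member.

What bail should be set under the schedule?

$388,300

Base amounts from the schedule: armed robbery $92,500; felony evading $67,000; conspiracy $36,500.
Stacking rule: sum of all bases. $92,500 + $67,000 + $36,500 = $196,000.
Defendant has surrendered passport (−$19,500 flat): $196,000 − $19,500 = $176,500.
Net percentage adjustment: +100% +20% = +120%. $176,500 × 2.2 = $388,300.
$388,300 is at or above the $8,000 minimum.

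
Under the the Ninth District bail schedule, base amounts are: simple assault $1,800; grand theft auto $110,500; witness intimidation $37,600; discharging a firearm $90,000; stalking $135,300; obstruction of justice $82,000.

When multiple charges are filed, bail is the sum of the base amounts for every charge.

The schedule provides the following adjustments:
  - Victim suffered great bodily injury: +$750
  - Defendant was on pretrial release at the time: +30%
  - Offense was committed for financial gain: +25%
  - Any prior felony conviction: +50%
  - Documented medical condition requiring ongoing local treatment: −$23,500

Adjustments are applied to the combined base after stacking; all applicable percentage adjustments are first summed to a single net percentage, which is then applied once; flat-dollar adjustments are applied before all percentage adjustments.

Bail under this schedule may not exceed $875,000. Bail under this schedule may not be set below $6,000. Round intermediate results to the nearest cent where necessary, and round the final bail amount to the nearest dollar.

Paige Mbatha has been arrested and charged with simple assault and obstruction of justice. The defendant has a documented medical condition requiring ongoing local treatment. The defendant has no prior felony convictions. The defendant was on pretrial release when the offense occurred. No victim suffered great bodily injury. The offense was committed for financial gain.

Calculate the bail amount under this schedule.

Base amounts from the schedule: simple assault $1,800; obstruction of justice $82,000.
Stacking rule: sum of all bases. $1,800 + $82,000 = $83,800.
Documented medical condition requiring ongoing local treatment (−$23,500 flat): $83,800 − $23,500 = $60,300.
Net percentage adjustment: +30% +25% = +55%. $60,300 × 1.55 = $93,465.
$93,465 is within the $875,000 maximum.
$93,465 is at or above the $6,000 minimum.

$93,465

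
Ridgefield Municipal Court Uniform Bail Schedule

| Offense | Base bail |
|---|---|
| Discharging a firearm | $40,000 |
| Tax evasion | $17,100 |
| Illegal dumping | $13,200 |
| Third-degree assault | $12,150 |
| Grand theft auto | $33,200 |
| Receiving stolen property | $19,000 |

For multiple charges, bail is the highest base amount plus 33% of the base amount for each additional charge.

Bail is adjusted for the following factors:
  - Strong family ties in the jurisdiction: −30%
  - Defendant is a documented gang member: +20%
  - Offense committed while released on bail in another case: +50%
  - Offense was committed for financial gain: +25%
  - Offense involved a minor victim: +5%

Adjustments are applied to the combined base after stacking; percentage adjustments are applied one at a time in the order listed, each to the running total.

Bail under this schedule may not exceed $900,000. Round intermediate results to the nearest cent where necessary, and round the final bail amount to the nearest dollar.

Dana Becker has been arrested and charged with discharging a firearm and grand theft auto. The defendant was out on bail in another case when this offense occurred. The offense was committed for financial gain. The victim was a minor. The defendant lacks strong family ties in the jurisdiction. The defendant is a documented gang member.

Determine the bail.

Base amounts from the schedule: discharging a firearm $40,000; grand theft auto $33,200.
Stacking rule: highest base plus 33% of each additional charge. Highest is discharging a firearm at $40,000. Additional: $33,200 × 33% = $10,956. Combined base = $40,000 + $10,956 = $50,956.
Defendant is a documented gang member (+20%): $50,956 × 1.2 = $61,147.20.
Offense committed while released on bail in another case (+50%): $61,147.20 × 1.5 = $91,720.80.
Offense was committed for financial gain (+25%): $91,720.80 × 1.25 = $114,651.
Offense involved a minor victim (+5%): $114,651 × 1.05 = $120,383.55.
$120,383.55 is within the $900,000 maximum.
Rounded to the nearest dollar: $120,384.

$120,384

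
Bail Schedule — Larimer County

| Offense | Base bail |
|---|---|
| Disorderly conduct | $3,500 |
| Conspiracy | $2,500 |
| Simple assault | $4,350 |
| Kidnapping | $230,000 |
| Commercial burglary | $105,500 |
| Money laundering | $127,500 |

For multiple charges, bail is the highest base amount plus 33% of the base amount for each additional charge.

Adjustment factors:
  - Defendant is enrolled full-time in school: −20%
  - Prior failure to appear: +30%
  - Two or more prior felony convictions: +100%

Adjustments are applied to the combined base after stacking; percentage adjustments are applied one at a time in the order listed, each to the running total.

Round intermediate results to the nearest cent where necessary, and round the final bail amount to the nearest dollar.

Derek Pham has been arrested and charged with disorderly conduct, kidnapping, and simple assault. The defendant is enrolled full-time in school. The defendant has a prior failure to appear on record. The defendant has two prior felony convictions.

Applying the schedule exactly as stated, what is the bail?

$483,788

Base amounts from the schedule: disorderly conduct $3,500; kidnapping $230,000; simple assault $4,350.
Stacking rule: highest base plus 33% of each additional charge. Highest is kidnapping at $230,000. Additional: $3,500 × 33% = $1,155; $4,350 × 33% = $1,435.50. Combined base = $230,000 + $2,590.50 = $232,590.50.
Defendant is enrolled full-time in school (−20%): $232,590.50 × 0.8 = $186,072.40.
Prior failure to appear (+30%): $186,072.40 × 1.3 = $241,894.12.
Two or more prior felony convictions (+100%): $241,894.12 × 2 = $483,788.24.
Rounded to the nearest dollar: $483,788.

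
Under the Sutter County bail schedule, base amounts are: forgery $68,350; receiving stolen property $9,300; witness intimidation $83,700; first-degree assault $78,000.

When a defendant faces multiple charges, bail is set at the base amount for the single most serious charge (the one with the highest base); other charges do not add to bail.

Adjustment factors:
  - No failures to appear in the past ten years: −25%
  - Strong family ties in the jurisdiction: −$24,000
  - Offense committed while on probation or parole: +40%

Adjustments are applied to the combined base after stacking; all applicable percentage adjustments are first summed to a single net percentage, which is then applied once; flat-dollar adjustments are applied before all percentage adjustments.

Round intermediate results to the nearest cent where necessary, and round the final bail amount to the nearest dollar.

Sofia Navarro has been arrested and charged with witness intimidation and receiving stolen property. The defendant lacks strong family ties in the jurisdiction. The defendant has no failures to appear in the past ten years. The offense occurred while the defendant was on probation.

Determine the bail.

$96,255

Base amounts from the schedule: witness intimidation $83,700; receiving stolen property $9,300.
Stacking rule: use the highest base only. Highest is witness intimidation at $83,700. Combined base = $83,700.
Net percentage adjustment: −25% +40% = +15%. $83,700 × 1.15 = $96,255.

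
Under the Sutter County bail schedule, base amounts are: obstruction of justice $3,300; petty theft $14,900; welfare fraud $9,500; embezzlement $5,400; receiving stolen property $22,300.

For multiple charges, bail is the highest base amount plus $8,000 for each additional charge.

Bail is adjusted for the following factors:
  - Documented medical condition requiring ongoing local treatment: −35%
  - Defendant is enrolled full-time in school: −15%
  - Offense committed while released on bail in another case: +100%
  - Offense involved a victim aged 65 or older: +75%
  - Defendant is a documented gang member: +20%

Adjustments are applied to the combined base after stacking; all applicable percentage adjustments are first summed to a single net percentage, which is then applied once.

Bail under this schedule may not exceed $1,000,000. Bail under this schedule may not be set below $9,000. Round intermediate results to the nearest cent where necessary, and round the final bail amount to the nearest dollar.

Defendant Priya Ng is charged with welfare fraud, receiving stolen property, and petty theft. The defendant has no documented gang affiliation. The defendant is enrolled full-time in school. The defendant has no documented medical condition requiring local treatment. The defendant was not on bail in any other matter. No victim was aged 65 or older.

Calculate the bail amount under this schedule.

$32,555

Base amounts from the schedule: welfare fraud $9,500; receiving stolen property $22,300; petty theft $14,900.
Stacking rule: highest base plus $8,000 per additional charge. Highest is receiving stolen property at $22,300; 2 additional charges → +$16,000. Combined base = $38,300.
Defendant is enrolled full-time in school (−15%): $38,300 × 0.85 = $32,555.
$32,555 is within the $1,000,000 maximum.
$32,555 is at or above the $9,000 minimum.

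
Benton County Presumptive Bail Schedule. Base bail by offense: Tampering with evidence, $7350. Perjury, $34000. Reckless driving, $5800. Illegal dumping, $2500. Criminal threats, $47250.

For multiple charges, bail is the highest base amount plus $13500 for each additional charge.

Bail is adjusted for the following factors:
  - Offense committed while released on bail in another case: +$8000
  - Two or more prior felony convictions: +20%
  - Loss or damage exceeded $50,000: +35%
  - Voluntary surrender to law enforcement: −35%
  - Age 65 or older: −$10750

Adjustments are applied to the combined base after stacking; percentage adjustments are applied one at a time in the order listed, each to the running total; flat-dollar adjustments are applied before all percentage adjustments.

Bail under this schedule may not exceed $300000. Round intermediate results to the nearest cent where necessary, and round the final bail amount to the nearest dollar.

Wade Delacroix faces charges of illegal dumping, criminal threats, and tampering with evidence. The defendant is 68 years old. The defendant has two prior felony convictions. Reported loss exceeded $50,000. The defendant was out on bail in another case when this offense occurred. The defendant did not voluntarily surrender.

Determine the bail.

Base amounts from the schedule: illegal dumping $2500; criminal threats $47250; tampering with evidence $7350.
Stacking rule: highest base plus $13500 per additional charge. Highest is criminal threats at $47250; 2 additional charges → +$27000. Combined base = $74250.
Offense committed while released on bail in another case (+$8000 flat): $74250 + $8000 = $82250.
Age 65 or older (−$10750 flat): $82250 − $10750 = $71500.
Two or more prior felony convictions (+20%): $71500 × 1.2 = $85800.
Loss or damage exceeded $50,000 (+35%): $85800 × 1.35 = $115830.
$115830 is within the $300000 maximum.

$115830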